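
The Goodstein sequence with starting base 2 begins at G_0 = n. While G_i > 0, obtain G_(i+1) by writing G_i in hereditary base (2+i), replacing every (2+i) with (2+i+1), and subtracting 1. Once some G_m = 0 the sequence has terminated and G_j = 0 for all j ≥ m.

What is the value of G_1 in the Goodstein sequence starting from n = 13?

13 —HB2→ 2^(2 + 1) + 2^2 + 1 —bump→ 3^(3 + 1) + 3^3 + 1 = 109 —(−1)→ 108
108 —HB3→ 3^(3 + 1) + 3^3 —bump→ 4^(4 + 1) + 4^4 = 1280 —(−1)→ 1279

108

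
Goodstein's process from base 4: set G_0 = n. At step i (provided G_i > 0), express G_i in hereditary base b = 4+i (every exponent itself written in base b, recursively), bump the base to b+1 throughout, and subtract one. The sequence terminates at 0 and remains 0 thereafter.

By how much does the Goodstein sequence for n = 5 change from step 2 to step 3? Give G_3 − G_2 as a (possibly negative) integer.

[0] 5 ≡ 4 + 1 (base 4). Lift 5: 6. −1: 5.
[1] 5 ≡ 5 (base 5). Lift 6: 6. −1: 5.
[2] 5 ≡ 5 (base 6). Lift 7: 5. −1: 4.

-1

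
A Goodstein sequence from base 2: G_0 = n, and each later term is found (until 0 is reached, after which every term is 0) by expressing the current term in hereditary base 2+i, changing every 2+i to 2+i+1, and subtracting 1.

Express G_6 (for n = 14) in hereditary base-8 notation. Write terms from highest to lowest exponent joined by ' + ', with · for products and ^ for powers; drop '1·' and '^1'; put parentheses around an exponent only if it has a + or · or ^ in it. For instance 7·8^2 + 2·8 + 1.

(0) 14|_2 = 2^(2 + 1) + 2^2 + 2 ↦ 3^(3 + 1) + 3^3 + 3|_3 = 111 ⇒ 110
(1) 110|_3 = 3^(3 + 1) + 3^3 + 2 ↦ 4^(4 + 1) + 4^4 + 2|_4 = 1282 ⇒ 1281
(2) 1281|_4 = 4^(4 + 1) + 4^4 + 1 ↦ 5^(5 + 1) + 5^5 + 1|_5 = 18751 ⇒ 18750
(3) 18750|_5 = 5^(5 + 1) + 5^5 ↦ 6^(6 + 1) + 6^6|_6 = 326592 ⇒ 326591
(4) 326591|_6 = 6^(6 + 1) + 5·6^5 + 5·6^4 + 5·6^3 + 5·6^2 + 5·6 + 5 ↦ 7^(7 + 1) + 5·7^5 + 5·7^4 + 5·7^3 + 5·7^2 + 5·7 + 5|_7 = 5862841 ⇒ 5862840
(5) 5862840|_7 = 7^(7 + 1) + 5·7^5 + 5·7^4 + 5·7^3 + 5·7^2 + 5·7 + 4 ↦ 8^(8 + 1) + 5·8^5 + 5·8^4 + 5·8^3 + 5·8^2 + 5·8 + 4|_8 = 134404972 ⇒ 134404971
(6) 134404971|_8 = 8^(8 + 1) + 5·8^5 + 5·8^4 + 5·8^3 + 5·8^2 + 5·8 + 3 ↦ 9^(9 + 1) + 5·9^5 + 5·9^4 + 5·9^3 + 5·9^2 + 5·9 + 3|_9 = 3487116549 ⇒ 3487116548

8^(8 + 1) + 5·8^5 + 5·8^4 + 5·8^3 + 5·8^2 + 5·8 + 3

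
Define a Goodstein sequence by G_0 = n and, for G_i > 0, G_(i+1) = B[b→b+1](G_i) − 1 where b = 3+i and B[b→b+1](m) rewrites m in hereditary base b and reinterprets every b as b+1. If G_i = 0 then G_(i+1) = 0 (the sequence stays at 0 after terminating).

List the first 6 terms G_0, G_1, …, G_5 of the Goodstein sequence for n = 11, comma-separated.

11, 17, 25, 35, 39, 43

i=0: 11 = 3^2 + 2 (b=3); 3→4: 4^2 + 2 = 18; 18−1 = 17
i=1: 17 = 4^2 + 1 (b=4); 4→5: 5^2 + 1 = 26; 26−1 = 25
i=2: 25 = 5^2 (b=5); 5→6: 6^2 = 36; 36−1 = 35
i=3: 35 = 5·6 + 5 (b=6); 6→7: 5·7 + 5 = 40; 40−1 = 39
i=4: 39 = 5·7 + 4 (b=7); 7→8: 5·8 + 4 = 44; 44−1 = 43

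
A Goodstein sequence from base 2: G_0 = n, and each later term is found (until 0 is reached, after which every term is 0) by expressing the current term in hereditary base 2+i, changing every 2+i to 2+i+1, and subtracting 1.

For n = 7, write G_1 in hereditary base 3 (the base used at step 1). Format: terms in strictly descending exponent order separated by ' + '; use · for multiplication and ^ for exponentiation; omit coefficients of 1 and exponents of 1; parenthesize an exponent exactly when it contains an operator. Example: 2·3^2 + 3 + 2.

[0] 7 ≡ 2^2 + 2 + 1 (base 2). Lift 3: 31. −1: 30.
[1] 30 ≡ 3^3 + 3 (base 3). Lift 4: 260. −1: 259.

3^3 + 3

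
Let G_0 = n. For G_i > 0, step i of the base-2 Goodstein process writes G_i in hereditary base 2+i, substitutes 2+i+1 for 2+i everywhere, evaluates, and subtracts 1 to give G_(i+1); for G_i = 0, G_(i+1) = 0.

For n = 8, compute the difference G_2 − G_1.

i=0: 8 = 2^(2 + 1) (b=2); 2→3: 3^(3 + 1) = 81; 81−1 = 80
i=1: 80 = 2·3^3 + 2·3^2 + 2·3 + 2 (b=3); 3→4: 2·4^4 + 2·4^2 + 2·4 + 2 = 554; 554−1 = 553

473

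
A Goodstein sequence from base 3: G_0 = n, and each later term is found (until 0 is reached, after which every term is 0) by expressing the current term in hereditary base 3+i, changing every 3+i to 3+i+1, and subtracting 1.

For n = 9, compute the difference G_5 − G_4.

G_0 = 9. HB_3(9) = 3^2. Bump = 16. G_1 = 15.
G_1 = 15. HB_4(15) = 3·4 + 3. Bump = 18. G_2 = 17.
G_2 = 17. HB_5(17) = 3·5 + 2. Bump = 20. G_3 = 19.
G_3 = 19. HB_6(19) = 3·6 + 1. Bump = 22. G_4 = 21.
G_4 = 21. HB_7(21) = 3·7. Bump = 24. G_5 = 23.

2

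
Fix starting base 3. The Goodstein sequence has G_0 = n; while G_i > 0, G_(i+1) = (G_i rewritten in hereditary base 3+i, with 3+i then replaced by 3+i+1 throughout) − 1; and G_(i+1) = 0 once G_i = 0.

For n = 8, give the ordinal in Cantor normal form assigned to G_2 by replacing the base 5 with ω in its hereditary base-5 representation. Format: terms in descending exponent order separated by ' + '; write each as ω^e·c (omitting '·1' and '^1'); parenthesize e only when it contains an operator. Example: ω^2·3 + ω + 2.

[0] 8 ≡ 2·3 + 2 (base 3). Lift 4: 10. −1: 9.
[1] 9 ≡ 2·4 + 1 (base 4). Lift 5: 11. −1: 10.
[2] 10 ≡ 2·5 (base 5). Lift 6: 12. −1: 11.

ω·2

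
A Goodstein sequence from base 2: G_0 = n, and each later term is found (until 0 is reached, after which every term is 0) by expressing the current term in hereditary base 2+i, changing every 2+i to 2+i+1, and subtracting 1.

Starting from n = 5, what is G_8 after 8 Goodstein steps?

3325

G_0=5  [base 2] 2^2 + 1  →[2↦3]→  3^3 + 1 = 28  −1 ⇒ G_1=27
G_1=27  [base 3] 3^3  →[3↦4]→  4^4 = 256  −1 ⇒ G_2=255
G_2=255  [base 4] 3·4^3 + 3·4^2 + 3·4 + 3  →[4↦5]→  3·5^3 + 3·5^2 + 3·5 + 3 = 468  −1 ⇒ G_3=467
G_3=467  [base 5] 3·5^3 + 3·5^2 + 3·5 + 2  →[5↦6]→  3·6^3 + 3·6^2 + 3·6 + 2 = 776  −1 ⇒ G_4=775
G_4=775  [base 6] 3·6^3 + 3·6^2 + 3·6 + 1  →[6↦7]→  3·7^3 + 3·7^2 + 3·7 + 1 = 1198  −1 ⇒ G_5=1197
G_5=1197  [base 7] 3·7^3 + 3·7^2 + 3·7  →[7↦8]→  3·8^3 + 3·8^2 + 3·8 = 1752  −1 ⇒ G_6=1751
G_6=1751  [base 8] 3·8^3 + 3·8^2 + 2·8 + 7  →[8↦9]→  3·9^3 + 3·9^2 + 2·9 + 7 = 2455  −1 ⇒ G_7=2454
G_7=2454  [base 9] 3·9^3 + 3·9^2 + 2·9 + 6  →[9↦10]→  3·10^3 + 3·10^2 + 2·10 + 6 = 3326  −1 ⇒ G_8=3325
G_8=3325  [base 10] 3·10^3 + 3·10^2 + 2·10 + 5  →[10↦11]→  3·11^3 + 3·11^2 + 2·11 + 5 = 4383  −1 ⇒ G_9=4382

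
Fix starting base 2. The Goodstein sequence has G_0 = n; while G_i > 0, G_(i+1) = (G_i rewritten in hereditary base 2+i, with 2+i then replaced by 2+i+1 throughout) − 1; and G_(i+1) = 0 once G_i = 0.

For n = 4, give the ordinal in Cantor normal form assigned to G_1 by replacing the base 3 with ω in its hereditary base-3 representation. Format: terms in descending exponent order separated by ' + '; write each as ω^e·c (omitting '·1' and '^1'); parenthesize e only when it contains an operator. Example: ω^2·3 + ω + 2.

ω^2·2 + ω·2 + 2

(0) 4|_2 = 2^2 ↦ 3^3|_3 = 27 ⇒ 26
(1) 26|_3 = 2·3^2 + 2·3 + 2 ↦ 2·4^2 + 2·4 + 2|_4 = 42 ⇒ 41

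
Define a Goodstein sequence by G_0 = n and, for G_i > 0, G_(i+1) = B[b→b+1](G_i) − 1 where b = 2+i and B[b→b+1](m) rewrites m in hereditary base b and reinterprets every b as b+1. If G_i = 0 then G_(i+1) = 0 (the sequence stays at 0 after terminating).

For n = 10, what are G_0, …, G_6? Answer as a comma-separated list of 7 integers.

10 —HB2→ 2^(2 + 1) + 2 —bump→ 3^(3 + 1) + 3 = 84 —(−1)→ 83
83 —HB3→ 3^(3 + 1) + 2 —bump→ 4^(4 + 1) + 2 = 1026 —(−1)→ 1025
1025 —HB4→ 4^(4 + 1) + 1 —bump→ 5^(5 + 1) + 1 = 15626 —(−1)→ 15625
15625 —HB5→ 5^(5 + 1) —bump→ 6^(6 + 1) = 279936 —(−1)→ 279935
279935 —HB6→ 5·6^6 + 5·6^5 + 5·6^4 + 5·6^3 + 5·6^2 + 5·6 + 5 —bump→ 5·7^7 + 5·7^5 + 5·7^4 + 5·7^3 + 5·7^2 + 5·7 + 5 = 4215755 —(−1)→ 4215754
4215754 —HB7→ 5·7^7 + 5·7^5 + 5·7^4 + 5·7^3 + 5·7^2 + 5·7 + 4 —bump→ 5·8^8 + 5·8^5 + 5·8^4 + 5·8^3 + 5·8^2 + 5·8 + 4 = 84073324 —(−1)→ 84073323

10, 83, 1025, 15625, 279935, 4215754, 84073323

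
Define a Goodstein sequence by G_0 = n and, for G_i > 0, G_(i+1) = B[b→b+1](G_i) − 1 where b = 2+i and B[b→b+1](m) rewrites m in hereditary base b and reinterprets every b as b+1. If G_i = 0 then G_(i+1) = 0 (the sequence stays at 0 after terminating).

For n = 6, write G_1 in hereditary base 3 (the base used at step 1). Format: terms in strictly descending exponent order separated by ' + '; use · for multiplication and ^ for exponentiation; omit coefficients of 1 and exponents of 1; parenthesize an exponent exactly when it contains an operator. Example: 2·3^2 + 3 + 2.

3^3 + 2

G_0=6  [base 2] 2^2 + 2  →[2↦3]→  3^3 + 3 = 30  −1 ⇒ G_1=29
G_1=29  [base 3] 3^3 + 2  →[3↦4]→  4^4 + 2 = 258  −1 ⇒ G_2=257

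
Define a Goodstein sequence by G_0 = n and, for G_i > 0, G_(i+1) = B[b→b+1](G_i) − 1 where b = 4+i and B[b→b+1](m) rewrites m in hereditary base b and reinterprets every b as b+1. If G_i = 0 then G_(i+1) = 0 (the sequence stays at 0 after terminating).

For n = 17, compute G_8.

59

G_0=17  [base 4] 4^2 + 1  →[4↦5]→  5^2 + 1 = 26  −1 ⇒ G_1=25
G_1=25  [base 5] 5^2  →[5↦6]→  6^2 = 36  −1 ⇒ G_2=35
G_2=35  [base 6] 5·6 + 5  →[6↦7]→  5·7 + 5 = 40  −1 ⇒ G_3=39
G_3=39  [base 7] 5·7 + 4  →[7↦8]→  5·8 + 4 = 44  −1 ⇒ G_4=43
G_4=43  [base 8] 5·8 + 3  →[8↦9]→  5·9 + 3 = 48  −1 ⇒ G_5=47
G_5=47  [base 9] 5·9 + 2  →[9↦10]→  5·10 + 2 = 52  −1 ⇒ G_6=51
G_6=51  [base 10] 5·10 + 1  →[10↦11]→  5·11 + 1 = 56  −1 ⇒ G_7=55
G_7=55  [base 11] 5·11  →[11↦12]→  5·12 = 60  −1 ⇒ G_8=59
G_8=59  [base 12] 4·12 + 11  →[12↦13]→  4·13 + 11 = 63  −1 ⇒ G_9=62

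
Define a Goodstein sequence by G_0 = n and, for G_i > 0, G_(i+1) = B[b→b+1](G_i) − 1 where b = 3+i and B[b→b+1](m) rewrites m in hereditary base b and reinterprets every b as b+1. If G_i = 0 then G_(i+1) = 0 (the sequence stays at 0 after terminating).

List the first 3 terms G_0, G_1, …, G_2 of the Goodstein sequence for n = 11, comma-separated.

(0) 11|_3 = 3^2 + 2 ↦ 4^2 + 2|_4 = 18 ⇒ 17
(1) 17|_4 = 4^2 + 1 ↦ 5^2 + 1|_5 = 26 ⇒ 25

11, 17, 25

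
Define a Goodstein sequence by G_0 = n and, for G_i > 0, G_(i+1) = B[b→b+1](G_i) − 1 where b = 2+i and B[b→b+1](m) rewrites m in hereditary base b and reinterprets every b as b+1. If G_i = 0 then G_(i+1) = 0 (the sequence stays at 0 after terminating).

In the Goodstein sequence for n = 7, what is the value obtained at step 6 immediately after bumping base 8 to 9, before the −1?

37665880

G_0 = 7. HB_2(7) = 2^2 + 2 + 1. Bump = 31. G_1 = 30.
G_1 = 30. HB_3(30) = 3^3 + 3. Bump = 260. G_2 = 259.
G_2 = 259. HB_4(259) = 4^4 + 3. Bump = 3128. G_3 = 3127.
G_3 = 3127. HB_5(3127) = 5^5 + 2. Bump = 46658. G_4 = 46657.
G_4 = 46657. HB_6(46657) = 6^6 + 1. Bump = 823544. G_5 = 823543.
G_5 = 823543. HB_7(823543) = 7^7. Bump = 16777216. G_6 = 16777215.
G_6 = 16777215. HB_8(16777215) = 7·8^7 + 7·8^6 + 7·8^5 + 7·8^4 + 7·8^3 + 7·8^2 + 7·8 + 7. Bump = 37665880. G_7 = 37665879.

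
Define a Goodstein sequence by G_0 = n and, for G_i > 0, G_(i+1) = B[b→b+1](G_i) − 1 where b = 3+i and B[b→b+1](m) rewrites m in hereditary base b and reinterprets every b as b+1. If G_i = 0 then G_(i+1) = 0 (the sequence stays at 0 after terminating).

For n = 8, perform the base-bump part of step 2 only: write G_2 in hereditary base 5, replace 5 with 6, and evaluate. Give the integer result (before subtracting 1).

12

G_0 = 8. HB_3(8) = 2·3 + 2. Bump = 10. G_1 = 9.
G_1 = 9. HB_4(9) = 2·4 + 1. Bump = 11. G_2 = 10.
G_2 = 10. HB_5(10) = 2·5. Bump = 12. G_3 = 11.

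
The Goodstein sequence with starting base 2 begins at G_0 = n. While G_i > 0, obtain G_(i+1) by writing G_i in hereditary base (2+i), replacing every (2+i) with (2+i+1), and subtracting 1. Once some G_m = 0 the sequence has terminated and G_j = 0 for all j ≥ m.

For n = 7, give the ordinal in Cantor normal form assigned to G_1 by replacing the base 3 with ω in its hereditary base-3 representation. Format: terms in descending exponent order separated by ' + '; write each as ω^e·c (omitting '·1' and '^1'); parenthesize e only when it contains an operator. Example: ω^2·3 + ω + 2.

ω^ω + ω

(0) 7|_2 = 2^2 + 2 + 1 ↦ 3^3 + 3 + 1|_3 = 31 ⇒ 30
(1) 30|_3 = 3^3 + 3 ↦ 4^4 + 4|_4 = 260 ⇒ 259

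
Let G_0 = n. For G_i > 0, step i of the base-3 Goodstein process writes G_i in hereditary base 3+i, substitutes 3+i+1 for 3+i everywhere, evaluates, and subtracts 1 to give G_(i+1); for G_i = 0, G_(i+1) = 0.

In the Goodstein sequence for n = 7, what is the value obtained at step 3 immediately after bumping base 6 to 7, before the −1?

G_0=7  [base 3] 2·3 + 1  →[3↦4]→  2·4 + 1 = 9  −1 ⇒ G_1=8
G_1=8  [base 4] 2·4  →[4↦5]→  2·5 = 10  −1 ⇒ G_2=9
G_2=9  [base 5] 5 + 4  →[5↦6]→  6 + 4 = 10  −1 ⇒ G_3=9

10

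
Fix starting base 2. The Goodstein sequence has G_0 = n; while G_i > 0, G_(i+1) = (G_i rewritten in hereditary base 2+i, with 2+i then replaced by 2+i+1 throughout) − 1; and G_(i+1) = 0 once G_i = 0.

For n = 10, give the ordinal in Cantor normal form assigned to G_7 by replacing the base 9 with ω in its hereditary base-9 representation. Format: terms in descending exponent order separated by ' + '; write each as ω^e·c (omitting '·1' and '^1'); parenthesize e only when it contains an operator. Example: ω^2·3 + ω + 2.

ω^ω·5 + ω^5·5 + ω^4·5 + ω^3·5 + ω^2·5 + ω·5 + 2

10 —HB2→ 2^(2 + 1) + 2 —bump→ 3^(3 + 1) + 3 = 84 —(−1)→ 83
83 —HB3→ 3^(3 + 1) + 2 —bump→ 4^(4 + 1) + 2 = 1026 —(−1)→ 1025
1025 —HB4→ 4^(4 + 1) + 1 —bump→ 5^(5 + 1) + 1 = 15626 —(−1)→ 15625
15625 —HB5→ 5^(5 + 1) —bump→ 6^(6 + 1) = 279936 —(−1)→ 279935
279935 —HB6→ 5·6^6 + 5·6^5 + 5·6^4 + 5·6^3 + 5·6^2 + 5·6 + 5 —bump→ 5·7^7 + 5·7^5 + 5·7^4 + 5·7^3 + 5·7^2 + 5·7 + 5 = 4215755 —(−1)→ 4215754
4215754 —HB7→ 5·7^7 + 5·7^5 + 5·7^4 + 5·7^3 + 5·7^2 + 5·7 + 4 —bump→ 5·8^8 + 5·8^5 + 5·8^4 + 5·8^3 + 5·8^2 + 5·8 + 4 = 84073324 —(−1)→ 84073323
84073323 —HB8→ 5·8^8 + 5·8^5 + 5·8^4 + 5·8^3 + 5·8^2 + 5·8 + 3 —bump→ 5·9^9 + 5·9^5 + 5·9^4 + 5·9^3 + 5·9^2 + 5·9 + 3 = 1937434593 —(−1)→ 1937434592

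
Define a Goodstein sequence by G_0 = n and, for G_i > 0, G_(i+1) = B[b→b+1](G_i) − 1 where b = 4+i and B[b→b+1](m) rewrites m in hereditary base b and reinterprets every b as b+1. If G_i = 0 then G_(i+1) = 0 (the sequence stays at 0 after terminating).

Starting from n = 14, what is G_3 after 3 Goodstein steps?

i=0: 14 = 3·4 + 2 (b=4); 4→5: 3·5 + 2 = 17; 17−1 = 16
i=1: 16 = 3·5 + 1 (b=5); 5→6: 3·6 + 1 = 19; 19−1 = 18
i=2: 18 = 3·6 (b=6); 6→7: 3·7 = 21; 21−1 = 20
i=3: 20 = 2·7 + 6 (b=7); 7→8: 2·8 + 6 = 22; 22−1 = 21

20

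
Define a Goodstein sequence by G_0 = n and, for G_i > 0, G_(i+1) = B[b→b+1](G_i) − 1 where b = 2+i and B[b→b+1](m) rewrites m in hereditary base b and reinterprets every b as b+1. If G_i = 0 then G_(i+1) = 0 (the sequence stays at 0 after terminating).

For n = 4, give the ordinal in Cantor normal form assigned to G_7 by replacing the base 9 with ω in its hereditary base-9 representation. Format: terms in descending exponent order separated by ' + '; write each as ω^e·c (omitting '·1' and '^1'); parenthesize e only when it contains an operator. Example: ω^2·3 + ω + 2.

ω^2·2 + ω + 2

step 0: 4 = 2^2; sub 3 for 2: 3^3; = 27; G_1 = 27−1 = 26
step 1: 26 = 2·3^2 + 2·3 + 2; sub 4 for 3: 2·4^2 + 2·4 + 2; = 42; G_2 = 42−1 = 41
step 2: 41 = 2·4^2 + 2·4 + 1; sub 5 for 4: 2·5^2 + 2·5 + 1; = 61; G_3 = 61−1 = 60
step 3: 60 = 2·5^2 + 2·5; sub 6 for 5: 2·6^2 + 2·6; = 84; G_4 = 84−1 = 83
step 4: 83 = 2·6^2 + 6 + 5; sub 7 for 6: 2·7^2 + 7 + 5; = 110; G_5 = 110−1 = 109
step 5: 109 = 2·7^2 + 7 + 4; sub 8 for 7: 2·8^2 + 8 + 4; = 140; G_6 = 140−1 = 139
step 6: 139 = 2·8^2 + 8 + 3; sub 9 for 8: 2·9^2 + 9 + 3; = 174; G_7 = 174−1 = 173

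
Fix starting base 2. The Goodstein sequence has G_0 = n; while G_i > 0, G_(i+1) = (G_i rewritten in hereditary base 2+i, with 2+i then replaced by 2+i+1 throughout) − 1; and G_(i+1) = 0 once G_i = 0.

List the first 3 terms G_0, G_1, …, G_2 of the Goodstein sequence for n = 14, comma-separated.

14, 110, 1281

step 0: 14 = 2^(2 + 1) + 2^2 + 2; sub 3 for 2: 3^(3 + 1) + 3^3 + 3; = 111; G_1 = 111−1 = 110
step 1: 110 = 3^(3 + 1) + 3^3 + 2; sub 4 for 3: 4^(4 + 1) + 4^4 + 2; = 1282; G_2 = 1282−1 = 1281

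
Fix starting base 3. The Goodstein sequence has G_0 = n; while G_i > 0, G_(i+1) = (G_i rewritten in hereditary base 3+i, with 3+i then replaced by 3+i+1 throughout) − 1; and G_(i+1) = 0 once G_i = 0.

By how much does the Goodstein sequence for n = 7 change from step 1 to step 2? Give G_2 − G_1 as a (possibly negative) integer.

[0] 7 ≡ 2·3 + 1 (base 3). Lift 4: 9. −1: 8.
[1] 8 ≡ 2·4 (base 4). Lift 5: 10. −1: 9.

1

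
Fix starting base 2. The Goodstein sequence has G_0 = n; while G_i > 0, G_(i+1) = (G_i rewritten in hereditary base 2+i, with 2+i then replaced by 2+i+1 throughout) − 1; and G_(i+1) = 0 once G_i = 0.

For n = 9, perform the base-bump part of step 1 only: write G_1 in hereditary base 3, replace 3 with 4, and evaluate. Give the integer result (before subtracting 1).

[0] 9 ≡ 2^(2 + 1) + 1 (base 2). Lift 3: 82. −1: 81.
[1] 81 ≡ 3^(3 + 1) (base 3). Lift 4: 1024. −1: 1023.

1024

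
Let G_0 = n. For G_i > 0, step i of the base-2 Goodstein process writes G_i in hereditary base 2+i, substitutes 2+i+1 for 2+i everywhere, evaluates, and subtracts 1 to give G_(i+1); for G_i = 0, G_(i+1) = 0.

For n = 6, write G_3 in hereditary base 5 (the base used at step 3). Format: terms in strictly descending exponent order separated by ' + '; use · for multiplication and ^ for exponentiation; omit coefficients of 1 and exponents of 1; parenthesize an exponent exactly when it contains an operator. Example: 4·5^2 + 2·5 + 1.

G_0=6  [base 2] 2^2 + 2  →[2↦3]→  3^3 + 3 = 30  −1 ⇒ G_1=29
G_1=29  [base 3] 3^3 + 2  →[3↦4]→  4^4 + 2 = 258  −1 ⇒ G_2=257
G_2=257  [base 4] 4^4 + 1  →[4↦5]→  5^5 + 1 = 3126  −1 ⇒ G_3=3125

5^5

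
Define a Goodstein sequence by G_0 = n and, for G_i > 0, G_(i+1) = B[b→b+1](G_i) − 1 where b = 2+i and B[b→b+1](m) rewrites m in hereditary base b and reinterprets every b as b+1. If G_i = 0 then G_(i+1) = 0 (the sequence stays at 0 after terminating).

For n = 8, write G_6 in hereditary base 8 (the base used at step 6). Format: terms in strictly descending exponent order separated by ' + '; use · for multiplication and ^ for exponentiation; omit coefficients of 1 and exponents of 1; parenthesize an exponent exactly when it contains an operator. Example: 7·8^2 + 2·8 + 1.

base 2: 8 = 2^(2 + 1); at 3: 3^(3 + 1) = 81; next = 80
base 3: 80 = 2·3^3 + 2·3^2 + 2·3 + 2; at 4: 2·4^4 + 2·4^2 + 2·4 + 2 = 554; next = 553
base 4: 553 = 2·4^4 + 2·4^2 + 2·4 + 1; at 5: 2·5^5 + 2·5^2 + 2·5 + 1 = 6311; next = 6310
base 5: 6310 = 2·5^5 + 2·5^2 + 2·5; at 6: 2·6^6 + 2·6^2 + 2·6 = 93396; next = 93395
base 6: 93395 = 2·6^6 + 2·6^2 + 6 + 5; at 7: 2·7^7 + 2·7^2 + 7 + 5 = 1647196; next = 1647195
base 7: 1647195 = 2·7^7 + 2·7^2 + 7 + 4; at 8: 2·8^8 + 2·8^2 + 8 + 4 = 33554572; next = 33554571

2·8^8 + 2·8^2 + 8 + 3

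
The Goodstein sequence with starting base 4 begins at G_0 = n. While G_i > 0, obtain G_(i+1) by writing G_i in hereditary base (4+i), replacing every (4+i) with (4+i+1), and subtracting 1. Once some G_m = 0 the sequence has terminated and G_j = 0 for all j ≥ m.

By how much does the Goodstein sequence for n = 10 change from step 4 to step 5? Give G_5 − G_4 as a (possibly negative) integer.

(0) 10|_4 = 2·4 + 2 ↦ 2·5 + 2|_5 = 12 ⇒ 11
(1) 11|_5 = 2·5 + 1 ↦ 2·6 + 1|_6 = 13 ⇒ 12
(2) 12|_6 = 2·6 ↦ 2·7|_7 = 14 ⇒ 13
(3) 13|_7 = 7 + 6 ↦ 8 + 6|_8 = 14 ⇒ 13
(4) 13|_8 = 8 + 5 ↦ 9 + 5|_9 = 14 ⇒ 13

0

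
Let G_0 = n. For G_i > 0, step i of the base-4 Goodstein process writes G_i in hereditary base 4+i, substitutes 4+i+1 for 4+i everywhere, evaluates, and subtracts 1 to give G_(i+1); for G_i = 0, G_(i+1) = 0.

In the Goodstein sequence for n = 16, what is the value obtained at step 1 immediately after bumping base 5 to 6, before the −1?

28

G_0=16  [base 4] 4^2  →[4↦5]→  5^2 = 25  −1 ⇒ G_1=24
G_1=24  [base 5] 4·5 + 4  →[5↦6]→  4·6 + 4 = 28  −1 ⇒ G_2=27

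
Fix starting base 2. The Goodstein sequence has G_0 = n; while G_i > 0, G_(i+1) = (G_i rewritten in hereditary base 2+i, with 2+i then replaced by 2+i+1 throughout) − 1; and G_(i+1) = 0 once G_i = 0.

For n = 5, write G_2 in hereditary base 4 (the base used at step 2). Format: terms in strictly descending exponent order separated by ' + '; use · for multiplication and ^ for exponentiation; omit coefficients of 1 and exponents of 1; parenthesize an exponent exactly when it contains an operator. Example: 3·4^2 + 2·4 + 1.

G_0=5  [base 2] 2^2 + 1  →[2↦3]→  3^3 + 1 = 28  −1 ⇒ G_1=27
G_1=27  [base 3] 3^3  →[3↦4]→  4^4 = 256  −1 ⇒ G_2=255
G_2=255  [base 4] 3·4^3 + 3·4^2 + 3·4 + 3  →[4↦5]→  3·5^3 + 3·5^2 + 3·5 + 3 = 468  −1 ⇒ G_3=467

3·4^3 + 3·4^2 + 3·4 + 3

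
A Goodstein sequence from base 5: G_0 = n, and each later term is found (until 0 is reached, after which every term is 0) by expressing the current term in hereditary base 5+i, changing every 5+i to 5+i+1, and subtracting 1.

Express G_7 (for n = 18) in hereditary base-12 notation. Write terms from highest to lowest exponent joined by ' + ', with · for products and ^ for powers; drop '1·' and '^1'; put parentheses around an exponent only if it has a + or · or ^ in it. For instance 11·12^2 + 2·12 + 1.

[0] 18 ≡ 3·5 + 3 (base 5). Lift 6: 21. −1: 20.
[1] 20 ≡ 3·6 + 2 (base 6). Lift 7: 23. −1: 22.
[2] 22 ≡ 3·7 + 1 (base 7). Lift 8: 25. −1: 24.
[3] 24 ≡ 3·8 (base 8). Lift 9: 27. −1: 26.
[4] 26 ≡ 2·9 + 8 (base 9). Lift 10: 28. −1: 27.
[5] 27 ≡ 2·10 + 7 (base 10). Lift 11: 29. −1: 28.
[6] 28 ≡ 2·11 + 6 (base 11). Lift 12: 30. −1: 29.
[7] 29 ≡ 2·12 + 5 (base 12). Lift 13: 31. −1: 30.

2·12 + 5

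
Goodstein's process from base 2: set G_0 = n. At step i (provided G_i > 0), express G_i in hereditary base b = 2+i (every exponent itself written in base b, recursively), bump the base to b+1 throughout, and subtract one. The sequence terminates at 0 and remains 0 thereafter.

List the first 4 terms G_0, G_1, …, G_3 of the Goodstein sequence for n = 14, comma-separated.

14, 110, 1281, 18750

[0] 14 ≡ 2^(2 + 1) + 2^2 + 2 (base 2). Lift 3: 111. −1: 110.
[1] 110 ≡ 3^(3 + 1) + 3^3 + 2 (base 3). Lift 4: 1282. −1: 1281.
[2] 1281 ≡ 4^(4 + 1) + 4^4 + 1 (base 4). Lift 5: 18751. −1: 18750.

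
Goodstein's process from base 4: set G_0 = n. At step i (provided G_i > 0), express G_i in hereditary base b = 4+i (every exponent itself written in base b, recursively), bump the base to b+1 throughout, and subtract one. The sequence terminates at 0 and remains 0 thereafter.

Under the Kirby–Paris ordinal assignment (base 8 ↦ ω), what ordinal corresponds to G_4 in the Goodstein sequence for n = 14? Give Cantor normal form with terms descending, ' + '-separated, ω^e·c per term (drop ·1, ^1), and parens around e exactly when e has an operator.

ω·2 + 5

[0] 14 ≡ 3·4 + 2 (base 4). Lift 5: 17. −1: 16.
[1] 16 ≡ 3·5 + 1 (base 5). Lift 6: 19. −1: 18.
[2] 18 ≡ 3·6 (base 6). Lift 7: 21. −1: 20.
[3] 20 ≡ 2·7 + 6 (base 7). Lift 8: 22. −1: 21.
[4] 21 ≡ 2·8 + 5 (base 8). Lift 9: 23. −1: 22.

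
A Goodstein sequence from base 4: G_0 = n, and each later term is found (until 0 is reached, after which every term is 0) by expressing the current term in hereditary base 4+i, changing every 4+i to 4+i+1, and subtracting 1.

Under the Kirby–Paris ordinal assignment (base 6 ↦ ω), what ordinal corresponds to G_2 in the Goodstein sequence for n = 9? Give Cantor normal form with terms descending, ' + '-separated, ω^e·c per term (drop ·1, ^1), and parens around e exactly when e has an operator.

ω + 5

9 —HB4→ 2·4 + 1 —bump→ 2·5 + 1 = 11 —(−1)→ 10
10 —HB5→ 2·5 —bump→ 2·6 = 12 —(−1)→ 11
11 —HB6→ 6 + 5 —bump→ 7 + 5 = 12 —(−1)→ 11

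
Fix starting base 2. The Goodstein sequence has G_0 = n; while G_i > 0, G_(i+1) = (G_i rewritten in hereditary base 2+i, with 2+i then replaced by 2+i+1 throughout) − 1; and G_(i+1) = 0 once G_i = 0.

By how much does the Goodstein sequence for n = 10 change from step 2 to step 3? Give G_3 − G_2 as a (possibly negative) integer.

14600

[0] 10 ≡ 2^(2 + 1) + 2 (base 2). Lift 3: 84. −1: 83.
[1] 83 ≡ 3^(3 + 1) + 2 (base 3). Lift 4: 1026. −1: 1025.
[2] 1025 ≡ 4^(4 + 1) + 1 (base 4). Lift 5: 15626. −1: 15625.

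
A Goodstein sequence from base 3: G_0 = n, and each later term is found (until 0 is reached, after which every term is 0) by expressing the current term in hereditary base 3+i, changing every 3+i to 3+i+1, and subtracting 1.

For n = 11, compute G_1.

11 —HB3→ 3^2 + 2 —bump→ 4^2 + 2 = 18 —(−1)→ 17
17 —HB4→ 4^2 + 1 —bump→ 5^2 + 1 = 26 —(−1)→ 25

17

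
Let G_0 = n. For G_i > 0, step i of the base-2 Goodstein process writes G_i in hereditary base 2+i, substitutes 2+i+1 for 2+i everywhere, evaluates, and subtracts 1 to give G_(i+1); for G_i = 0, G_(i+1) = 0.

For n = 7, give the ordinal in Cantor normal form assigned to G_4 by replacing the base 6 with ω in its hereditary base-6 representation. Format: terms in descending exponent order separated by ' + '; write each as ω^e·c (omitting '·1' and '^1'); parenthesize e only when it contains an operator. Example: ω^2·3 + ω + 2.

G_0 = 7. HB_2(7) = 2^2 + 2 + 1. Bump = 31. G_1 = 30.
G_1 = 30. HB_3(30) = 3^3 + 3. Bump = 260. G_2 = 259.
G_2 = 259. HB_4(259) = 4^4 + 3. Bump = 3128. G_3 = 3127.
G_3 = 3127. HB_5(3127) = 5^5 + 2. Bump = 46658. G_4 = 46657.
G_4 = 46657. HB_6(46657) = 6^6 + 1. Bump = 823544. G_5 = 823543.

ω^ω + 1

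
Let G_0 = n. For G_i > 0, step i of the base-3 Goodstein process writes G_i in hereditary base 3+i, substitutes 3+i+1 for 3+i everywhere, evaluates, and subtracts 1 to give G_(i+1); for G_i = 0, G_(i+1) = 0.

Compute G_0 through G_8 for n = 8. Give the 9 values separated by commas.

i=0: 8 = 2·3 + 2 (b=3); 3→4: 2·4 + 2 = 10; 10−1 = 9
i=1: 9 = 2·4 + 1 (b=4); 4→5: 2·5 + 1 = 11; 11−1 = 10
i=2: 10 = 2·5 (b=5); 5→6: 2·6 = 12; 12−1 = 11
i=3: 11 = 6 + 5 (b=6); 6→7: 7 + 5 = 12; 12−1 = 11
i=4: 11 = 7 + 4 (b=7); 7→8: 8 + 4 = 12; 12−1 = 11
i=5: 11 = 8 + 3 (b=8); 8→9: 9 + 3 = 12; 12−1 = 11
i=6: 11 = 9 + 2 (b=9); 9→10: 10 + 2 = 12; 12−1 = 11
i=7: 11 = 10 + 1 (b=10); 10→11: 11 + 1 = 12; 12−1 = 11

8, 9, 10, 11, 11, 11, 11, 11, 11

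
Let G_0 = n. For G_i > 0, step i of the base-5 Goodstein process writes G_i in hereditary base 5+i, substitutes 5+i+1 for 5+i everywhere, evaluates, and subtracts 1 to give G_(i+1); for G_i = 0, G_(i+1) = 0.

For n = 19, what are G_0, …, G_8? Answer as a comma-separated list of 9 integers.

19, 21, 23, 25, 27, 29, 30, 31, 32

G_0=19  [base 5] 3·5 + 4  →[5↦6]→  3·6 + 4 = 22  −1 ⇒ G_1=21
G_1=21  [base 6] 3·6 + 3  →[6↦7]→  3·7 + 3 = 24  −1 ⇒ G_2=23
G_2=23  [base 7] 3·7 + 2  →[7↦8]→  3·8 + 2 = 26  −1 ⇒ G_3=25
G_3=25  [base 8] 3·8 + 1  →[8↦9]→  3·9 + 1 = 28  −1 ⇒ G_4=27
G_4=27  [base 9] 3·9  →[9↦10]→  3·10 = 30  −1 ⇒ G_5=29
G_5=29  [base 10] 2·10 + 9  →[10↦11]→  2·11 + 9 = 31  −1 ⇒ G_6=30
G_6=30  [base 11] 2·11 + 8  →[11↦12]→  2·12 + 8 = 32  −1 ⇒ G_7=31
G_7=31  [base 12] 2·12 + 7  →[12↦13]→  2·13 + 7 = 33  −1 ⇒ G_8=32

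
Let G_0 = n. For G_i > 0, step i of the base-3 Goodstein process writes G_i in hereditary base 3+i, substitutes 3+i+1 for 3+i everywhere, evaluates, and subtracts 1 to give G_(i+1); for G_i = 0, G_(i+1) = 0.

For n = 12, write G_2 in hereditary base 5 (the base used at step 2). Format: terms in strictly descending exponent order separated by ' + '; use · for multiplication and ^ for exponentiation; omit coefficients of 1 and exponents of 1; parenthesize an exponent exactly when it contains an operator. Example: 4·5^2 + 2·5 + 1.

base 3: 12 = 3^2 + 3; at 4: 4^2 + 4 = 20; next = 19
base 4: 19 = 4^2 + 3; at 5: 5^2 + 3 = 28; next = 27
base 5: 27 = 5^2 + 2; at 6: 6^2 + 2 = 38; next = 37

5^2 + 2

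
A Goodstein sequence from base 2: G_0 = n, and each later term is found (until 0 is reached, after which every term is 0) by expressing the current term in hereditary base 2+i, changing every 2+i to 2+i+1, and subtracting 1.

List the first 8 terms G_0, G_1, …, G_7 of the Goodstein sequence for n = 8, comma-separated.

8, 80, 553, 6310, 93395, 1647195, 33554571, 774841151

base 2: 8 = 2^(2 + 1); at 3: 3^(3 + 1) = 81; next = 80
base 3: 80 = 2·3^3 + 2·3^2 + 2·3 + 2; at 4: 2·4^4 + 2·4^2 + 2·4 + 2 = 554; next = 553
base 4: 553 = 2·4^4 + 2·4^2 + 2·4 + 1; at 5: 2·5^5 + 2·5^2 + 2·5 + 1 = 6311; next = 6310
base 5: 6310 = 2·5^5 + 2·5^2 + 2·5; at 6: 2·6^6 + 2·6^2 + 2·6 = 93396; next = 93395
base 6: 93395 = 2·6^6 + 2·6^2 + 6 + 5; at 7: 2·7^7 + 2·7^2 + 7 + 5 = 1647196; next = 1647195
base 7: 1647195 = 2·7^7 + 2·7^2 + 7 + 4; at 8: 2·8^8 + 2·8^2 + 8 + 4 = 33554572; next = 33554571
base 8: 33554571 = 2·8^8 + 2·8^2 + 8 + 3; at 9: 2·9^9 + 2·9^2 + 9 + 3 = 774841152; next = 774841151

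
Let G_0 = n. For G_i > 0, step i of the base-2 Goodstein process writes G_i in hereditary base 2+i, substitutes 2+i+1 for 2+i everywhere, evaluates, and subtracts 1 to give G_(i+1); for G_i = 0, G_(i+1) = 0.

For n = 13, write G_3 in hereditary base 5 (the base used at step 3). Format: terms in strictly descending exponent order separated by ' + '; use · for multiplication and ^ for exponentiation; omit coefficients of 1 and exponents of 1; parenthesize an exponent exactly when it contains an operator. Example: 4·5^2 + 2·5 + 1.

base 2: 13 = 2^(2 + 1) + 2^2 + 1; at 3: 3^(3 + 1) + 3^3 + 1 = 109; next = 108
base 3: 108 = 3^(3 + 1) + 3^3; at 4: 4^(4 + 1) + 4^4 = 1280; next = 1279
base 4: 1279 = 4^(4 + 1) + 3·4^3 + 3·4^2 + 3·4 + 3; at 5: 5^(5 + 1) + 3·5^3 + 3·5^2 + 3·5 + 3 = 16093; next = 16092
base 5: 16092 = 5^(5 + 1) + 3·5^3 + 3·5^2 + 3·5 + 2; at 6: 6^(6 + 1) + 3·6^3 + 3·6^2 + 3·6 + 2 = 280712; next = 280711

5^(5 + 1) + 3·5^3 + 3·5^2 + 3·5 + 2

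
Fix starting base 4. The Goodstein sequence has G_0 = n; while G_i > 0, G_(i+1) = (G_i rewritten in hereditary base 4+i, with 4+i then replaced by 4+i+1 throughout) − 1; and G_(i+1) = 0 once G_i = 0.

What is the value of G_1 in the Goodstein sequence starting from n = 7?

G_0 = 7. HB_4(7) = 4 + 3. Bump = 8. G_1 = 7.
G_1 = 7. HB_5(7) = 5 + 2. Bump = 8. G_2 = 7.

7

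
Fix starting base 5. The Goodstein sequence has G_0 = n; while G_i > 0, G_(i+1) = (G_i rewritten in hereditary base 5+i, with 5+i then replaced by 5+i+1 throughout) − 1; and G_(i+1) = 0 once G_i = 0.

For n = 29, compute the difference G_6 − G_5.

step 0: 29 = 5^2 + 4; sub 6 for 5: 6^2 + 4; = 40; G_1 = 40−1 = 39
step 1: 39 = 6^2 + 3; sub 7 for 6: 7^2 + 3; = 52; G_2 = 52−1 = 51
step 2: 51 = 7^2 + 2; sub 8 for 7: 8^2 + 2; = 66; G_3 = 66−1 = 65
step 3: 65 = 8^2 + 1; sub 9 for 8: 9^2 + 1; = 82; G_4 = 82−1 = 81
step 4: 81 = 9^2; sub 10 for 9: 10^2; = 100; G_5 = 100−1 = 99
step 5: 99 = 9·10 + 9; sub 11 for 10: 9·11 + 9; = 108; G_6 = 108−1 = 107

8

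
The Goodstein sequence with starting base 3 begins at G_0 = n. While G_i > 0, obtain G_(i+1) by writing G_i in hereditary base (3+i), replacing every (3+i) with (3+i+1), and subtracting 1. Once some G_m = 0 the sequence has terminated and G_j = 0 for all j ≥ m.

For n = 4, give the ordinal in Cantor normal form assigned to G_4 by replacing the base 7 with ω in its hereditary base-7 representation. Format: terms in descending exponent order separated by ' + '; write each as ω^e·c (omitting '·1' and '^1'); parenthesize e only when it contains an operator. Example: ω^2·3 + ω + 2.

2

[0] 4 ≡ 3 + 1 (base 3). Lift 4: 5. −1: 4.
[1] 4 ≡ 4 (base 4). Lift 5: 5. −1: 4.
[2] 4 ≡ 4 (base 5). Lift 6: 4. −1: 3.
[3] 3 ≡ 3 (base 6). Lift 7: 3. −1: 2.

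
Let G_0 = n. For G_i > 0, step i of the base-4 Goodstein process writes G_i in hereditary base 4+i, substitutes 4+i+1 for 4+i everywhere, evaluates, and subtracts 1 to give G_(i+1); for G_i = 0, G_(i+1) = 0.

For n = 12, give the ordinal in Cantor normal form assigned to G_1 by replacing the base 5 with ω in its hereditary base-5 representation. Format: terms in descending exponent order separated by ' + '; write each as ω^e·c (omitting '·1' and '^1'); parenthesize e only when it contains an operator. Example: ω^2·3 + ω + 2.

ω·2 + 4

base 4: 12 = 3·4; at 5: 3·5 = 15; next = 14
base 5: 14 = 2·5 + 4; at 6: 2·6 + 4 = 16; next = 15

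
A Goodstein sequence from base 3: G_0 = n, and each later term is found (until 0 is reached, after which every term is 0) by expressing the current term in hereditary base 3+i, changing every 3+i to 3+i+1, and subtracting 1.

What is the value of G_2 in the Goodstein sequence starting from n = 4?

step 0: 4 = 3 + 1; sub 4 for 3: 4 + 1; = 5; G_1 = 5−1 = 4
step 1: 4 = 4; sub 5 for 4: 5; = 5; G_2 = 5−1 = 4
step 2: 4 = 4; sub 6 for 5: 4; = 4; G_3 = 4−1 = 3

4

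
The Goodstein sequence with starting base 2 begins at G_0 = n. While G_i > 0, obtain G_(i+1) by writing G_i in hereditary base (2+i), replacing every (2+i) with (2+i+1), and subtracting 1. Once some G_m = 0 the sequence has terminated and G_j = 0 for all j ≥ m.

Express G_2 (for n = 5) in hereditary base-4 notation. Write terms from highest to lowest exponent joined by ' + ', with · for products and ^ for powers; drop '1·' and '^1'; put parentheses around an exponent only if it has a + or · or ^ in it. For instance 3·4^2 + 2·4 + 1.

(0) 5|_2 = 2^2 + 1 ↦ 3^3 + 1|_3 = 28 ⇒ 27
(1) 27|_3 = 3^3 ↦ 4^4|_4 = 256 ⇒ 255

3·4^3 + 3·4^2 + 3·4 + 3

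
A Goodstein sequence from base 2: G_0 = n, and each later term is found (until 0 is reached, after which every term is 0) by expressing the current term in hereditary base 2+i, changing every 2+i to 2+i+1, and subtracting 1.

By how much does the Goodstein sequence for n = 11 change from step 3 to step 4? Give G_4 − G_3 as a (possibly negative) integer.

264310

[0] 11 ≡ 2^(2 + 1) + 2 + 1 (base 2). Lift 3: 85. −1: 84.
[1] 84 ≡ 3^(3 + 1) + 3 (base 3). Lift 4: 1028. −1: 1027.
[2] 1027 ≡ 4^(4 + 1) + 3 (base 4). Lift 5: 15628. −1: 15627.
[3] 15627 ≡ 5^(5 + 1) + 2 (base 5). Lift 6: 279938. −1: 279937.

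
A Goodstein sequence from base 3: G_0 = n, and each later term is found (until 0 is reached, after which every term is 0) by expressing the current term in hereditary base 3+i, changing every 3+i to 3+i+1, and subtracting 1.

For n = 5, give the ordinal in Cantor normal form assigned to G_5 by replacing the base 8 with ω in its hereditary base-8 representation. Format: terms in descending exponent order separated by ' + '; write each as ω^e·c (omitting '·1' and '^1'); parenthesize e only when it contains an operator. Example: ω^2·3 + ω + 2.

[0] 5 ≡ 3 + 2 (base 3). Lift 4: 6. −1: 5.
[1] 5 ≡ 4 + 1 (base 4). Lift 5: 6. −1: 5.
[2] 5 ≡ 5 (base 5). Lift 6: 6. −1: 5.
[3] 5 ≡ 5 (base 6). Lift 7: 5. −1: 4.
[4] 4 ≡ 4 (base 7). Lift 8: 4. −1: 3.
[5] 3 ≡ 3 (base 8). Lift 9: 3. −1: 2.

3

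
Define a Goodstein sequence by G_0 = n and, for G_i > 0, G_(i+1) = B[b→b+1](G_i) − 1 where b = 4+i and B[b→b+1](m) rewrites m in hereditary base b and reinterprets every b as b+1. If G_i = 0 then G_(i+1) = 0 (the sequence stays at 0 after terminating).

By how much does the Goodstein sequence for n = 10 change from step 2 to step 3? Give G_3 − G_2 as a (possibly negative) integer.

1

G_0=10  [base 4] 2·4 + 2  →[4↦5]→  2·5 + 2 = 12  −1 ⇒ G_1=11
G_1=11  [base 5] 2·5 + 1  →[5↦6]→  2·6 + 1 = 13  −1 ⇒ G_2=12
G_2=12  [base 6] 2·6  →[6↦7]→  2·7 = 14  −1 ⇒ G_3=13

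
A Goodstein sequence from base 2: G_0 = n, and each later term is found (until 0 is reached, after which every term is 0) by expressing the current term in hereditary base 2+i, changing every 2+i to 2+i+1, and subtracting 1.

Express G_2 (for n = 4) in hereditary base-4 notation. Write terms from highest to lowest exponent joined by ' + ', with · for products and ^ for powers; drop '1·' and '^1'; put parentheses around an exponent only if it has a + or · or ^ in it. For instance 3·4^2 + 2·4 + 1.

2·4^2 + 2·4 + 1

4 —HB2→ 2^2 —bump→ 3^3 = 27 —(−1)→ 26
26 —HB3→ 2·3^2 + 2·3 + 2 —bump→ 2·4^2 + 2·4 + 2 = 42 —(−1)→ 41
41 —HB4→ 2·4^2 + 2·4 + 1 —bump→ 2·5^2 + 2·5 + 1 = 61 —(−1)→ 60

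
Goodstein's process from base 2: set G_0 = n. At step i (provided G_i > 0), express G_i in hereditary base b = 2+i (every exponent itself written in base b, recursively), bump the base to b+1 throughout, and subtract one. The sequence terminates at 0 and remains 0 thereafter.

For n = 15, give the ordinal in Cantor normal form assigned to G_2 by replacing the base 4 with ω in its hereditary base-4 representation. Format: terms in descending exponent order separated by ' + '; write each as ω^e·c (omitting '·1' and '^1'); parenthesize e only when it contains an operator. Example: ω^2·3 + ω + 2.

i=0: 15 = 2^(2 + 1) + 2^2 + 2 + 1 (b=2); 2→3: 3^(3 + 1) + 3^3 + 3 + 1 = 112; 112−1 = 111
i=1: 111 = 3^(3 + 1) + 3^3 + 3 (b=3); 3→4: 4^(4 + 1) + 4^4 + 4 = 1284; 1284−1 = 1283
i=2: 1283 = 4^(4 + 1) + 4^4 + 3 (b=4); 4→5: 5^(5 + 1) + 5^5 + 3 = 18753; 18753−1 = 18752

ω^(ω + 1) + ω^ω + 3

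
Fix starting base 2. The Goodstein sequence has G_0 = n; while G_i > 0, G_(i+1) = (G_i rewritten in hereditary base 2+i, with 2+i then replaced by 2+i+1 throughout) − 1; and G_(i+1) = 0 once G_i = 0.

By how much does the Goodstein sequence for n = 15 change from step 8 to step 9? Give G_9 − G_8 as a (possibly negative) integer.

3038500650159

(0) 15|_2 = 2^(2 + 1) + 2^2 + 2 + 1 ↦ 3^(3 + 1) + 3^3 + 3 + 1|_3 = 112 ⇒ 111
(1) 111|_3 = 3^(3 + 1) + 3^3 + 3 ↦ 4^(4 + 1) + 4^4 + 4|_4 = 1284 ⇒ 1283
(2) 1283|_4 = 4^(4 + 1) + 4^4 + 3 ↦ 5^(5 + 1) + 5^5 + 3|_5 = 18753 ⇒ 18752
(3) 18752|_5 = 5^(5 + 1) + 5^5 + 2 ↦ 6^(6 + 1) + 6^6 + 2|_6 = 326594 ⇒ 326593
(4) 326593|_6 = 6^(6 + 1) + 6^6 + 1 ↦ 7^(7 + 1) + 7^7 + 1|_7 = 6588345 ⇒ 6588344
(5) 6588344|_7 = 7^(7 + 1) + 7^7 ↦ 8^(8 + 1) + 8^8|_8 = 150994944 ⇒ 150994943
(6) 150994943|_8 = 8^(8 + 1) + 7·8^7 + 7·8^6 + 7·8^5 + 7·8^4 + 7·8^3 + 7·8^2 + 7·8 + 7 ↦ 9^(9 + 1) + 7·9^7 + 7·9^6 + 7·9^5 + 7·9^4 + 7·9^3 + 7·9^2 + 7·9 + 7|_9 = 3524450281 ⇒ 3524450280
(7) 3524450280|_9 = 9^(9 + 1) + 7·9^7 + 7·9^6 + 7·9^5 + 7·9^4 + 7·9^3 + 7·9^2 + 7·9 + 6 ↦ 10^(10 + 1) + 7·10^7 + 7·10^6 + 7·10^5 + 7·10^4 + 7·10^3 + 7·10^2 + 7·10 + 6|_10 = 100077777776 ⇒ 100077777775
(8) 100077777775|_10 = 10^(10 + 1) + 7·10^7 + 7·10^6 + 7·10^5 + 7·10^4 + 7·10^3 + 7·10^2 + 7·10 + 5 ↦ 11^(11 + 1) + 7·11^7 + 7·11^6 + 7·11^5 + 7·11^4 + 7·11^3 + 7·11^2 + 7·11 + 5|_11 = 3138578427935 ⇒ 3138578427934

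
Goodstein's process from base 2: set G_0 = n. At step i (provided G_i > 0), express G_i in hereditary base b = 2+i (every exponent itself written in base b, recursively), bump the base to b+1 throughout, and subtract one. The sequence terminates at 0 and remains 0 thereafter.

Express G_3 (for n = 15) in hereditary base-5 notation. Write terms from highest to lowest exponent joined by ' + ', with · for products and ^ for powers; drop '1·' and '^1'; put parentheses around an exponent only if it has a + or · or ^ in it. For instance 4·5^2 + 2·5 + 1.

i=0: 15 = 2^(2 + 1) + 2^2 + 2 + 1 (b=2); 2→3: 3^(3 + 1) + 3^3 + 3 + 1 = 112; 112−1 = 111
i=1: 111 = 3^(3 + 1) + 3^3 + 3 (b=3); 3→4: 4^(4 + 1) + 4^4 + 4 = 1284; 1284−1 = 1283
i=2: 1283 = 4^(4 + 1) + 4^4 + 3 (b=4); 4→5: 5^(5 + 1) + 5^5 + 3 = 18753; 18753−1 = 18752
i=3: 18752 = 5^(5 + 1) + 5^5 + 2 (b=5); 5→6: 6^(6 + 1) + 6^6 + 2 = 326594; 326594−1 = 326593

5^(5 + 1) + 5^5 + 2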